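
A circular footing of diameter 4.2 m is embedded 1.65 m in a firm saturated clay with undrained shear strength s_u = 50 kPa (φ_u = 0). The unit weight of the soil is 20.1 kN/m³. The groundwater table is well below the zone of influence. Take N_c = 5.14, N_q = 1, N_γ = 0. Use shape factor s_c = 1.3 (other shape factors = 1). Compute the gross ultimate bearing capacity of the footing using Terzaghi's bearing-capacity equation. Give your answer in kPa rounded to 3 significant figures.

q_ult ≈ 367 kPa

Effective surcharge at the founding depth q = γ·D_f = 20.1 × 1.65 = 33.165 kPa.
q_ult = c·N_c·s_c + q·N_q
     = 50 × 5.14 × 1.3 + 33.165 × 1
     = 334.1 + 33.165 = 367.27 kPa.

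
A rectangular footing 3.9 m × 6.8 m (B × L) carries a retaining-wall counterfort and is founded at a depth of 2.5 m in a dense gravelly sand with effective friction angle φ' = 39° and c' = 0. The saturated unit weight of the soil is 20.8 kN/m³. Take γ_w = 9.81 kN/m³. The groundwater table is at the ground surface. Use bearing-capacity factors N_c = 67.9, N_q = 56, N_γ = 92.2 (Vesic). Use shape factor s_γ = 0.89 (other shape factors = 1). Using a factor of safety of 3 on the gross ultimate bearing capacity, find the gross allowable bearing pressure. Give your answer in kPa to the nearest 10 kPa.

q_all ≈ 1100 kPa

Water table at ground surface, so effective unit weight γ' = 20.8 − 9.81 = 10.99 kN/m³ is used throughout; overburden q = 10.99 × 2.5 = 27.475 kPa; the same γ' applies in the ½γBN_γ term.
Surcharge term q·N_q = 27.475 × 56 = 1538.6 kPa; self-weight term 0.5·γ·B·N_γ·s_γ = 0.5 × 10.99 × 3.9 × 92.2 × 0.89 = 1758.5 kPa.
q_ult = 1538.6 + 1758.5 = 3297.1 kPa.
q_all = 3297.1 / 3 = 1099 kPa.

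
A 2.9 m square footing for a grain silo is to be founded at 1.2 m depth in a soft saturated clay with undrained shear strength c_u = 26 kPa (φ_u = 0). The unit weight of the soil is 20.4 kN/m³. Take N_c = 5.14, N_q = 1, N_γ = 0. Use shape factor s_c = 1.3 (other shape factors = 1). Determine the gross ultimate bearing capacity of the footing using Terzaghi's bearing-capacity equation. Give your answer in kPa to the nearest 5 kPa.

q_ult ≈ 200 kPa

Overburden at base level: q = 20.4 × 1.2 = 24.48 kPa.
Cohesion term c·N_c·s_c = 26 × 5.14 × 1.3 = 173.73 kPa; surcharge term q·N_q = 24.48 × 1 = 24.48 kPa.
q_ult = 173.73 + 24.48 = 198.21 kPa.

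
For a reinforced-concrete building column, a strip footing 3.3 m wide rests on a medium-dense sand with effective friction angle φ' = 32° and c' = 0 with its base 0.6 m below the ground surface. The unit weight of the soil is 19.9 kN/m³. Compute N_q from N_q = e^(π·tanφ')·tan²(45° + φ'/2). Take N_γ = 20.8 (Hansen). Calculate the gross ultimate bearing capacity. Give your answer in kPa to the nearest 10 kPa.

q_ult ≈ 960 kPa

tan32° = 0.6249, so N_q = e^(π×0.6249)·tan²(61°) = 7.121 × 3.255 = 23.18.
q = γ·D_f = 19.9 × 0.6 = 11.94 kPa.
q·N_q = 11.94 × 23.177 = 276.73 kPa
0.5·γ·B·N_γ = 0.5 × 19.9 × 3.3 × 20.8 = 682.97 kPa
q_ult = 276.73 + 682.97 = 959.7 kPa.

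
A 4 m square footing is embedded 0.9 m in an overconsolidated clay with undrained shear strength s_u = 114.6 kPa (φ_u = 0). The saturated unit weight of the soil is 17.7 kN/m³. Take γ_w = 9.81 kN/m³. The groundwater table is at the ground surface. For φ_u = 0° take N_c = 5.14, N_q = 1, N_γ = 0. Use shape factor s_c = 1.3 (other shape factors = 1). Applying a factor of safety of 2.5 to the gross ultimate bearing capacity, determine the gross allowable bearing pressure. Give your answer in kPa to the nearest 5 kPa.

q_all ≈ 310 kPa

Water table at ground surface, so effective unit weight γ' = 17.7 − 9.81 = 7.89 kN/m³ is used throughout; overburden q = 7.89 × 0.9 = 7.101 kPa.
Cohesion term c·N_c·s_c = 114.6 × 5.14 × 1.3 = 765.76 kPa; surcharge term q·N_q = 7.101 × 1 = 7.101 kPa.
q_ult = 765.76 + 7.101 = 772.86 kPa.
q_all = q_ult / FS = 772.86 / 2.5 = 309.14 kPa.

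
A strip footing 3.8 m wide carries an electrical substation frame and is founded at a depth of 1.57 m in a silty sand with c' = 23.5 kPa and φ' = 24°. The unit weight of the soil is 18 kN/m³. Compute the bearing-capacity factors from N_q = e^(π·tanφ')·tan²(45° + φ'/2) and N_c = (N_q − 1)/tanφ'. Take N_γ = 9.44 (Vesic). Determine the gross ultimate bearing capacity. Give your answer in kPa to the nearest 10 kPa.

tan24° = 0.4452, so N_q = e^(π×0.4452)·tan²(57°) = 4.05 × 2.371 = 9.6.
N_c = (9.6 − 1)/tan24° = 19.32.
Overburden at base level: q = 18 × 1.57 = 28.26 kPa.
Cohesion term c·N_c = 23.5 × 19.324 = 454.1 kPa; surcharge term q·N_q = 28.26 × 9.6034 = 271.39 kPa; self-weight term 0.5·γ·B·N_γ = 0.5 × 18 × 3.8 × 9.44 = 322.85 kPa.
q_ult = 454.1 + 271.39 + 322.85 = 1048.3 kPa.

q_ult ≈ 1050 kPa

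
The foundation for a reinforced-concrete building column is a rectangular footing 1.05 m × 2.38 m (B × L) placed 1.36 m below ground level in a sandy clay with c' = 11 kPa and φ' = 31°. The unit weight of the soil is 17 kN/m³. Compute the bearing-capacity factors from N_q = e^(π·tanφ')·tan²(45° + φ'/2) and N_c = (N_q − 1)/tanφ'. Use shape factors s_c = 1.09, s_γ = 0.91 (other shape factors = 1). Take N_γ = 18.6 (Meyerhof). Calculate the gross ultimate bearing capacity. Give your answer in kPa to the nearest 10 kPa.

q_ult ≈ 1020 kPa

tan31° = 0.6009, so N_q = e^(π×0.6009)·tan²(60.5°) = 6.604 × 3.124 = 20.63.
N_c = (20.63 − 1)/tan31° = 32.67.
q = γ·D_f = 17 × 1.36 = 23.12 kPa.
c·N_c·s_c = 11 × 32.671 × 1.09 = 391.73 kPa
q·N_q = 23.12 × 20.631 = 476.98 kPa
0.5·γ·B·N_γ·s_γ = 0.5 × 17 × 1.05 × 18.6 × 0.91 = 151.06 kPa
q_ult = 391.73 + 476.98 + 151.06 = 1019.8 kPa.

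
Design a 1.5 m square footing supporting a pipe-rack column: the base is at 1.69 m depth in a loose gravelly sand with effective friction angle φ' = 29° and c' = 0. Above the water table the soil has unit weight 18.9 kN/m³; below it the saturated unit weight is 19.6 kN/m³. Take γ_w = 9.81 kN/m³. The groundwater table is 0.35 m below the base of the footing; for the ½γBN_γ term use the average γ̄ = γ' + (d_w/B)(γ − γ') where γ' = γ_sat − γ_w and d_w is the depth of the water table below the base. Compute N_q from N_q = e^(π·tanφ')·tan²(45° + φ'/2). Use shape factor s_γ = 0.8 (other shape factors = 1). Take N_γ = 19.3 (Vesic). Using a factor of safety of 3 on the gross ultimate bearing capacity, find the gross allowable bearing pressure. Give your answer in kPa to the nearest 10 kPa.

N_q = e^(π·tan29°)·tan²(59.5°) = 16.44.
q = γ·D_f = 18.9 × 1.69 = 31.941 kPa.
γ' = 9.79 kN/m³; averaging over the depth B below the base, γ̄ = γ' + (d_w/B)(γ − γ') = 11.916 kN/m³.
q·N_q = 31.941 × 16.443 = 525.22 kPa
0.5·γ·B·N_γ·s_γ = 0.5 × 11.916 × 1.5 × 19.3 × 0.8 = 137.98 kPa
q_ult = 525.22 + 137.98 = 663.2 kPa.
q_all = 663.2 / 3 = 221.07 kPa.

q_all ≈ 220 kPa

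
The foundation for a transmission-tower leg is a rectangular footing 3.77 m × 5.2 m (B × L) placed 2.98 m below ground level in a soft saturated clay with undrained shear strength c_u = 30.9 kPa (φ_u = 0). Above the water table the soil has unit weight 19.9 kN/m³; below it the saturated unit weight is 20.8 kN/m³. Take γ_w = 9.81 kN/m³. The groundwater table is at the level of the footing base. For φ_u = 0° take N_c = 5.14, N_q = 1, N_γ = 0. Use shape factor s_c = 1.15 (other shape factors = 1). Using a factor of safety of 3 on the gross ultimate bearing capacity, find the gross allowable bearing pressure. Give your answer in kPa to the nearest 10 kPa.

q = γ·D_f = 19.9 × 2.98 = 59.302 kPa.
c·N_c·s_c = 30.9 × 5.14 × 1.15 = 182.65 kPa
q·N_q = 59.302 × 1 = 59.302 kPa
q_ult = 182.65 + 59.302 = 241.95 kPa.
q_all = 241.95 / 3 = 80.651 kPa.

q_all ≈ 80 kPa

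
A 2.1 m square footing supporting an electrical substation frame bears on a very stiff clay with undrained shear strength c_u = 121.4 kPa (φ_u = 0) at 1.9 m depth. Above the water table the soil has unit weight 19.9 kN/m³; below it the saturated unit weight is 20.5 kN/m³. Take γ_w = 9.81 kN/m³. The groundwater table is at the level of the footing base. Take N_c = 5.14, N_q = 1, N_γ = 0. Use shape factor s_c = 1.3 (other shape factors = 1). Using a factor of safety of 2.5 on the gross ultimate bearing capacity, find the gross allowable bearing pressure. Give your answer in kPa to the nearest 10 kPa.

q_all ≈ 340 kPa

q = γ·D_f = 19.9 × 1.9 = 37.81 kPa.
c·N_c·s_c = 121.4 × 5.14 × 1.3 = 811.19 kPa
q·N_q = 37.81 × 1 = 37.81 kPa
q_ult = 811.19 + 37.81 = 849 kPa.
q_all = 849 / 2.5 = 339.6 kPa.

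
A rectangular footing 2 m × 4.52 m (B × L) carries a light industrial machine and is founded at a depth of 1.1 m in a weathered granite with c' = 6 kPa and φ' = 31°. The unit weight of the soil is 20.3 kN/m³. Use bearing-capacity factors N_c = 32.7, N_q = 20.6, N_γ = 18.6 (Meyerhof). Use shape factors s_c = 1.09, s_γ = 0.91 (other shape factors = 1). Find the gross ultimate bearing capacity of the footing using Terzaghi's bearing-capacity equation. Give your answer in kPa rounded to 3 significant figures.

q_ult ≈ 1020 kPa

q = γ·D_f = 20.3 × 1.1 = 22.33 kPa.
c·N_c·s_c = 6 × 32.7 × 1.09 = 213.86 kPa
q·N_q = 22.33 × 20.6 = 460 kPa
0.5·γ·B·N_γ·s_γ = 0.5 × 20.3 × 2 × 18.6 × 0.91 = 343.6 kPa
q_ult = 213.86 + 460 + 343.6 = 1017.5 kPa.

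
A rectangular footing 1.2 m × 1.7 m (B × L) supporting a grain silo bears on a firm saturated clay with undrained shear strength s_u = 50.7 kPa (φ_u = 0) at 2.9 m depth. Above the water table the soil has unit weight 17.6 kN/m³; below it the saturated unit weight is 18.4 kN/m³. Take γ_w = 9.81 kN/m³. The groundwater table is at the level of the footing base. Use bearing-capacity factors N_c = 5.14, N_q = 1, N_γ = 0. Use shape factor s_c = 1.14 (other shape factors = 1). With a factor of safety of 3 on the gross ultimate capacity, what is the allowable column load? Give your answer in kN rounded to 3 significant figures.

P_all ≈ 237 kN

q = γ·D_f = 17.6 × 2.9 = 51.04 kPa.
c·N_c·s_c = 50.7 × 5.14 × 1.14 = 297.08 kPa
q·N_q = 51.04 × 1 = 51.04 kPa
q_ult = 297.08 + 51.04 = 348.12 kPa.
Gross allowable pressure q_all = 348.12 / 3 = 116.04 kPa.
Footing area = 2.04 m², so allowable column load = 116.04 × 2.04 = 236.72 kN.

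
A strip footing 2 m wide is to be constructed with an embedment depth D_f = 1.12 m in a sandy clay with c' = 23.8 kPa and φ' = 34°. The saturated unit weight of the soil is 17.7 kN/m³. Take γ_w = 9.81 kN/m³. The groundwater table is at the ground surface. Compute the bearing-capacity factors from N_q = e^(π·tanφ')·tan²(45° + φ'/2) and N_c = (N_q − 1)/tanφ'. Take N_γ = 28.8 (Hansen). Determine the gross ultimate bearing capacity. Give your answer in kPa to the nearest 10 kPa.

tan34° = 0.6745, so N_q = e^(π×0.6745)·tan²(62°) = 8.323 × 3.537 = 29.44.
N_c = (29.44 − 1)/tan34° = 42.16.
γ' = 17.7 − 9.81 = 7.89 kN/m³ (submerged throughout). q = 7.89 × 1.12 = 8.8368 kPa; the same γ' applies in the ½γBN_γ term.
c·N_c = 23.8 × 42.164 = 1003.5 kPa
q·N_q = 8.8368 × 29.44 = 260.15 kPa
0.5·γ·B·N_γ = 0.5 × 7.89 × 2 × 28.8 = 227.23 kPa
q_ult = 1003.5 + 260.15 + 227.23 = 1490.9 kPa.

q_ult ≈ 1490 kPa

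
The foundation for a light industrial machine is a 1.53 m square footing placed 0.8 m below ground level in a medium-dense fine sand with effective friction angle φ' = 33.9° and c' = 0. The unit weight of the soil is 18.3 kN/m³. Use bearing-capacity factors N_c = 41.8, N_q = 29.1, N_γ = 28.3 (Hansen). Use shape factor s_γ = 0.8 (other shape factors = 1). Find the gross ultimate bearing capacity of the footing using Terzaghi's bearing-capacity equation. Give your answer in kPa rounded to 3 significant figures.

Overburden at base level: q = 18.3 × 0.8 = 14.64 kPa.
Surcharge term q·N_q = 14.64 × 29.1 = 426.02 kPa; self-weight term 0.5·γ·B·N_γ·s_γ = 0.5 × 18.3 × 1.53 × 28.3 × 0.8 = 316.95 kPa.
q_ult = 426.02 + 316.95 = 742.97 kPa.

q_ult ≈ 743 kPa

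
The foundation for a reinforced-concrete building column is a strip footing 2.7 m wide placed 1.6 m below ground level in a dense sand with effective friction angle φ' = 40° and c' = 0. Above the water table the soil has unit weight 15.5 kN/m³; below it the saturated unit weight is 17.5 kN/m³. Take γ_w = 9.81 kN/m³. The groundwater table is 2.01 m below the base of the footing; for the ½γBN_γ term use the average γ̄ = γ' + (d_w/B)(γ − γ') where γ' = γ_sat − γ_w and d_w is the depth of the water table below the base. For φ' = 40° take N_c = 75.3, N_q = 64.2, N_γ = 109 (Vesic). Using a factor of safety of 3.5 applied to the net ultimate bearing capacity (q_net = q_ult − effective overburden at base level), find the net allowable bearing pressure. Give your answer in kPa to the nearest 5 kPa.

q_all(net) ≈ 1015 kPa

q = γ·D_f = 15.5 × 1.6 = 24.8 kPa.
γ' = 7.69 kN/m³; averaging over the depth B below the base, γ̄ = γ' + (d_w/B)(γ − γ') = 13.504 kN/m³.
q·N_q = 24.8 × 64.2 = 1592.2 kPa
0.5·γ·B·N_γ = 0.5 × 13.504 × 2.7 × 109 = 1987.1 kPa
q_ult = 1592.2 + 1987.1 = 3579.3 kPa.
Net ultimate: q_net = 3579.3 − 24.8 = 3554.5 kPa.
q_all(net) = 3554.5 / 3.5 = 1015.6 kPa.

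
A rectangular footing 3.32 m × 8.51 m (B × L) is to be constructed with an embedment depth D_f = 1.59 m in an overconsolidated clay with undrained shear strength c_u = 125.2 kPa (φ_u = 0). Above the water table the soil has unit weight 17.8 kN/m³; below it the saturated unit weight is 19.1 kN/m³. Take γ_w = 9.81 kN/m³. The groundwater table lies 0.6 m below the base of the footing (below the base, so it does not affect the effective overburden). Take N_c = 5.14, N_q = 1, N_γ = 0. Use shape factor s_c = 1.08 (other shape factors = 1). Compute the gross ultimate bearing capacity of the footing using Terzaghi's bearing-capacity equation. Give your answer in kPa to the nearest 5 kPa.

q_ult ≈ 725 kPa

Overburden at base level: q = 17.8 × 1.59 = 28.302 kPa.
Cohesion term c·N_c·s_c = 125.2 × 5.14 × 1.08 = 695.01 kPa; surcharge term q·N_q = 28.302 × 1 = 28.302 kPa.
q_ult = 695.01 + 28.302 = 723.31 kPa.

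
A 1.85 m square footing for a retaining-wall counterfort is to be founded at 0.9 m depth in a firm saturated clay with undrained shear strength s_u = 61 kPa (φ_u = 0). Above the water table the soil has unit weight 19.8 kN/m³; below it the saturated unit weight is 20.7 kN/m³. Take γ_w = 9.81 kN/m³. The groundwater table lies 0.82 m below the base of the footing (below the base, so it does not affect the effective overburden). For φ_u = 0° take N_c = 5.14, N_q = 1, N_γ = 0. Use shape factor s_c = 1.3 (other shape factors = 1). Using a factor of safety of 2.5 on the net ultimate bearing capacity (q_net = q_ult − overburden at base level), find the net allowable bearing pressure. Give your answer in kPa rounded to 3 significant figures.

Overburden at base level: q = 19.8 × 0.9 = 17.82 kPa.
Cohesion term c·N_c·s_c = 61 × 5.14 × 1.3 = 407.6 kPa; surcharge term q·N_q = 17.82 × 1 = 17.82 kPa.
q_ult = 407.6 + 17.82 = 425.42 kPa.
q_net = 425.42 − 17.82 = 407.6 kPa.
q_all(net) = 407.6 / 2.5 = 163.04 kPa.

q_all(net) ≈ 163 kPa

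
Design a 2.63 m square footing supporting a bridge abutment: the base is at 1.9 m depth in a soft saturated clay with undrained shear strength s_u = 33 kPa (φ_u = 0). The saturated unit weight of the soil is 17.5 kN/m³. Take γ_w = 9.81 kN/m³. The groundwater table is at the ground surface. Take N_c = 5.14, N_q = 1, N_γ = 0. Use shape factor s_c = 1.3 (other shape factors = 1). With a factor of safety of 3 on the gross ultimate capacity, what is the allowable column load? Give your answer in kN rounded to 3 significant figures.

P_all ≈ 542 kN

γ' = 17.5 − 9.81 = 7.69 kN/m³ (submerged throughout). q = 7.69 × 1.9 = 14.611 kPa.
c·N_c·s_c = 33 × 5.14 × 1.3 = 220.51 kPa
q·N_q = 14.611 × 1 = 14.611 kPa
q_ult = 220.51 + 14.611 = 235.12 kPa.
Gross allowable pressure q_all = 235.12 / 3 = 78.372 kPa.
Footing area = 6.9169 m², so allowable column load = 78.372 × 6.9169 = 542.09 kN.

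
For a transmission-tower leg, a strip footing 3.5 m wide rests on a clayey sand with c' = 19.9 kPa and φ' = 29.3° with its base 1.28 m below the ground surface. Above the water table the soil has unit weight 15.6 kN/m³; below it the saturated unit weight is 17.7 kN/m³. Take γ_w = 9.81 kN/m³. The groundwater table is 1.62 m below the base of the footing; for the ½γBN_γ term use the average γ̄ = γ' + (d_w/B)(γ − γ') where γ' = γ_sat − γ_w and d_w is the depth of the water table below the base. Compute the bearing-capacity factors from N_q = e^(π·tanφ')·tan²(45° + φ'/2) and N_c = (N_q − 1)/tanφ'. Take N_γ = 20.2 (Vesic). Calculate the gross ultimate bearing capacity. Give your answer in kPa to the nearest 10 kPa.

tan29.3° = 0.5612, so N_q = e^(π×0.5612)·tan²(59.65°) = 5.83 × 2.917 = 17.
N_c = (17 − 1)/tan29.3° = 28.52.
Overburden at base level: q = 15.6 × 1.28 = 19.968 kPa.
The water table is 1.62 m below the base (< B = 3.5 m), so the ½γBN_γ term uses γ̄ = γ' + (d_w/B)(γ − γ') = 7.89 + (1.62/3.5)(15.6 − 7.89) = 11.459 kN/m³.
Cohesion term c·N_c = 19.9 × 28.52 = 567.54 kPa; surcharge term q·N_q = 19.968 × 17.004 = 339.55 kPa; self-weight term 0.5·γ·B·N_γ = 0.5 × 11.459 × 3.5 × 20.2 = 405.06 kPa.
q_ult = 567.54 + 339.55 + 405.06 = 1312.1 kPa.

q_ult ≈ 1310 kPa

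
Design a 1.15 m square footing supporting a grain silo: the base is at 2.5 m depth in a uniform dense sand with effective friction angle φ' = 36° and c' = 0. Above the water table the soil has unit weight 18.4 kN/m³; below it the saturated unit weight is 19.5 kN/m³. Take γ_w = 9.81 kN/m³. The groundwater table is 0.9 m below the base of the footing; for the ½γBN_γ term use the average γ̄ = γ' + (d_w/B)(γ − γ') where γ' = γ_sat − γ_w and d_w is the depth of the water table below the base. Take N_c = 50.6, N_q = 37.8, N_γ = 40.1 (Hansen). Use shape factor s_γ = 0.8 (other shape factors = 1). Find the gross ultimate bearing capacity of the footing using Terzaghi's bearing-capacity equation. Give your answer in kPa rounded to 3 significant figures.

q_ult ≈ 2040 kPa

q = γ·D_f = 18.4 × 2.5 = 46 kPa.
γ' = 9.69 kN/m³; averaging over the depth B below the base, γ̄ = γ' + (d_w/B)(γ − γ') = 16.507 kN/m³.
q·N_q = 46 × 37.8 = 1738.8 kPa
0.5·γ·B·N_γ·s_γ = 0.5 × 16.507 × 1.15 × 40.1 × 0.8 = 304.48 kPa
q_ult = 1738.8 + 304.48 = 2043.3 kPa.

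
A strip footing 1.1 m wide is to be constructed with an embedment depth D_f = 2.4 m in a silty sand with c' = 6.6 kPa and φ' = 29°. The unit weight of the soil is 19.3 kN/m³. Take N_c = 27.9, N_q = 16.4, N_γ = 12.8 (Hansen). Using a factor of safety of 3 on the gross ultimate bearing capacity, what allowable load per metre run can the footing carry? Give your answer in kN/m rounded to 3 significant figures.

Overburden at base level: q = 19.3 × 2.4 = 46.32 kPa.
Cohesion term c·N_c = 6.6 × 27.9 = 184.14 kPa; surcharge term q·N_q = 46.32 × 16.4 = 759.65 kPa; self-weight term 0.5·γ·B·N_γ = 0.5 × 19.3 × 1.1 × 12.8 = 135.87 kPa.
q_ult = 184.14 + 759.65 + 135.87 = 1079.7 kPa.
Gross allowable pressure q_all = 1079.7 / 3 = 359.89 kPa.
Allowable wall load = q_all × B = 359.89 × 1.1 = 395.88 kN per metre run.

≈ 396 kN/m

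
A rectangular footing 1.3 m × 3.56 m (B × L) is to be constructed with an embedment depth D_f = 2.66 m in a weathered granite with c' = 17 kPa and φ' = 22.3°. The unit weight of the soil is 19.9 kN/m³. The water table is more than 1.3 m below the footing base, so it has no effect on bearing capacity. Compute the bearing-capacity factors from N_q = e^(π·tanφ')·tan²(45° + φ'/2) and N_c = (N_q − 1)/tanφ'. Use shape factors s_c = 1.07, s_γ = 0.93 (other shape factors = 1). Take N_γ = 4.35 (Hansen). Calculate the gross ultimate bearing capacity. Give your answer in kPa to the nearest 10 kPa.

tan22.3° = 0.4101, so N_q = e^(π×0.4101)·tan²(56.15°) = 3.627 × 2.223 = 8.06.
N_c = (8.06 − 1)/tan22.3° = 17.22.
Overburden at base level: q = 19.9 × 2.66 = 52.934 kPa.
Cohesion term c·N_c·s_c = 17 × 17.222 × 1.07 = 313.27 kPa; surcharge term q·N_q = 52.934 × 8.0632 = 426.82 kPa; self-weight term 0.5·γ·B·N_γ·s_γ = 0.5 × 19.9 × 1.3 × 4.35 × 0.93 = 52.329 kPa.
q_ult = 313.27 + 426.82 + 52.329 = 792.41 kPa.

q_ult ≈ 790 kPa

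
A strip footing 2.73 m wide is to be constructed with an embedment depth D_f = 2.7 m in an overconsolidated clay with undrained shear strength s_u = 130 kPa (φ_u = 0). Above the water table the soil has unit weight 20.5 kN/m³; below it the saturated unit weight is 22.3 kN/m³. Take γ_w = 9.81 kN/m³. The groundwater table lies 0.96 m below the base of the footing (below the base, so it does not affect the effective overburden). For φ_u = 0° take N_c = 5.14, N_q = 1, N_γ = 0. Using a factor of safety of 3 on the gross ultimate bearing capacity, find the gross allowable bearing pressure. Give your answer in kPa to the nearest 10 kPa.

Overburden at base level: q = 20.5 × 2.7 = 55.35 kPa.
Cohesion term c·N_c = 130 × 5.14 = 668.2 kPa; surcharge term q·N_q = 55.35 × 1 = 55.35 kPa.
q_ult = 668.2 + 55.35 = 723.55 kPa.
q_all = 723.55 / 3 = 241.18 kPa.

q_all ≈ 240 kPa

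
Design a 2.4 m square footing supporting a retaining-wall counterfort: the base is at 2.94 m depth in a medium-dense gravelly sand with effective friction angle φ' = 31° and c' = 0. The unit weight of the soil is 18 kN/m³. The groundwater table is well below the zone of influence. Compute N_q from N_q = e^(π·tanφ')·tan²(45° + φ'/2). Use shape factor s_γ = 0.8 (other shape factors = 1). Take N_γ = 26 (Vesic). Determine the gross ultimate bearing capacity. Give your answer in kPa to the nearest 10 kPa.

q_ult ≈ 1540 kPa

tan31° = 0.6009, so N_q = e^(π×0.6009)·tan²(60.5°) = 6.604 × 3.124 = 20.63.
q = γ·D_f = 18 × 2.94 = 52.92 kPa.
q·N_q = 52.92 × 20.631 = 1091.8 kPa
0.5·γ·B·N_γ·s_γ = 0.5 × 18 × 2.4 × 26 × 0.8 = 449.28 kPa
q_ult = 1091.8 + 449.28 = 1541.1 kPa.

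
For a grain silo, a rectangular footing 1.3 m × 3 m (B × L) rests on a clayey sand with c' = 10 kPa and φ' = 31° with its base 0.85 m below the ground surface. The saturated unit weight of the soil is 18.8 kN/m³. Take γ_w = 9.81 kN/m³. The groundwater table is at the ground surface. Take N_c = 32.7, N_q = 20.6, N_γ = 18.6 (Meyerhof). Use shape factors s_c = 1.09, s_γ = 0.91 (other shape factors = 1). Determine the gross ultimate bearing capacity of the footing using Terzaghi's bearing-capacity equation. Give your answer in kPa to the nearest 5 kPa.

Water table at ground surface, so effective unit weight γ' = 18.8 − 9.81 = 8.99 kN/m³ is used throughout; overburden q = 8.99 × 0.85 = 7.6415 kPa; the same γ' applies in the ½γBN_γ term.
Cohesion term c·N_c·s_c = 10 × 32.7 × 1.09 = 356.43 kPa; surcharge term q·N_q = 7.6415 × 20.6 = 157.41 kPa; self-weight term 0.5·γ·B·N_γ·s_γ = 0.5 × 8.99 × 1.3 × 18.6 × 0.91 = 98.907 kPa.
q_ult = 356.43 + 157.41 + 98.907 = 612.75 kPa.

q_ult ≈ 615 kPa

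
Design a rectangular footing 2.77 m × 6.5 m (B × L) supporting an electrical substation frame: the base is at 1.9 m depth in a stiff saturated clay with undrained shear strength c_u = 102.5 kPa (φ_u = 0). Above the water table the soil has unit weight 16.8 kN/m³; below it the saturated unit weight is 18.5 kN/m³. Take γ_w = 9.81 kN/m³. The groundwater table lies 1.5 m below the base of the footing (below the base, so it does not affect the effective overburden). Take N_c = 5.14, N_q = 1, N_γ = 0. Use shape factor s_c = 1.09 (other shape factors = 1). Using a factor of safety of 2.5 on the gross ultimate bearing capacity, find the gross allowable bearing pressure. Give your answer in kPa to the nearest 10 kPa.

Overburden at base level: q = 16.8 × 1.9 = 31.92 kPa.
Cohesion term c·N_c·s_c = 102.5 × 5.14 × 1.09 = 574.27 kPa; surcharge term q·N_q = 31.92 × 1 = 31.92 kPa.
q_ult = 574.27 + 31.92 = 606.19 kPa.
q_all = 606.19 / 2.5 = 242.47 kPa.

q_all ≈ 240 kPa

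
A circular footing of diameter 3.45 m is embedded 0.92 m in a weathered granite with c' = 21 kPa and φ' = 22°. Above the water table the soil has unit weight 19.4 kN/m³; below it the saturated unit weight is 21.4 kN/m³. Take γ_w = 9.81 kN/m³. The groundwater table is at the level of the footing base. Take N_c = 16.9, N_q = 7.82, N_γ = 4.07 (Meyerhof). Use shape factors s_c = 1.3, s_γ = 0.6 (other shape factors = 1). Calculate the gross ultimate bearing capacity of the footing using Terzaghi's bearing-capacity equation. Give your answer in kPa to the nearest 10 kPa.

q_ult ≈ 650 kPa

q = γ·D_f = 19.4 × 0.92 = 17.848 kPa.
For the ½γBN_γ term take γ' = 21.4 − 9.81 = 11.59 kN/m³ (soil below base is submerged).
c·N_c·s_c = 21 × 16.9 × 1.3 = 461.37 kPa
q·N_q = 17.848 × 7.82 = 139.57 kPa
0.5·γ·B·N_γ·s_γ = 0.5 × 11.59 × 3.45 × 4.07 × 0.6 = 48.822 kPa
q_ult = 461.37 + 139.57 + 48.822 = 649.76 kPa.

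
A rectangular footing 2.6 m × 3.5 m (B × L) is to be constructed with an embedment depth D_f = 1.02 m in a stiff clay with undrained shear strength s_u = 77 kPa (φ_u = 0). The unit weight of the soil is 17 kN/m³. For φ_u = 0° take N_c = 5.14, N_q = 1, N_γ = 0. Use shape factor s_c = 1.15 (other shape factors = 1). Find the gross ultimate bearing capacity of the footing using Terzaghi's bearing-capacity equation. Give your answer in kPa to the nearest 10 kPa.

q_ult ≈ 470 kPa

Overburden at base level: q = 17 × 1.02 = 17.34 kPa.
Cohesion term c·N_c·s_c = 77 × 5.14 × 1.15 = 455.15 kPa; surcharge term q·N_q = 17.34 × 1 = 17.34 kPa.
q_ult = 455.15 + 17.34 = 472.49 kPa.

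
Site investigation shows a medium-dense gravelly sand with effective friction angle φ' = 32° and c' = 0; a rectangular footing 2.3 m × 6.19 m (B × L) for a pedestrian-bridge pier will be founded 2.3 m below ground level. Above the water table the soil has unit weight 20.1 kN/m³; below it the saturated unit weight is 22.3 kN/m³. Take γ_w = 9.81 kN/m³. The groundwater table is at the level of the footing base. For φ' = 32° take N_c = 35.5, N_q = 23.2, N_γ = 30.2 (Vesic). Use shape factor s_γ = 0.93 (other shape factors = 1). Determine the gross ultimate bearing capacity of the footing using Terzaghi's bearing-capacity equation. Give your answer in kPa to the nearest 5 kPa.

q = γ·D_f = 20.1 × 2.3 = 46.23 kPa.
For the ½γBN_γ term take γ' = 22.3 − 9.81 = 12.49 kN/m³ (soil below base is submerged).
q·N_q = 46.23 × 23.2 = 1072.5 kPa
0.5·γ·B·N_γ·s_γ = 0.5 × 12.49 × 2.3 × 30.2 × 0.93 = 403.41 kPa
q_ult = 1072.5 + 403.41 = 1475.9 kPa.

q_ult ≈ 1475 kPa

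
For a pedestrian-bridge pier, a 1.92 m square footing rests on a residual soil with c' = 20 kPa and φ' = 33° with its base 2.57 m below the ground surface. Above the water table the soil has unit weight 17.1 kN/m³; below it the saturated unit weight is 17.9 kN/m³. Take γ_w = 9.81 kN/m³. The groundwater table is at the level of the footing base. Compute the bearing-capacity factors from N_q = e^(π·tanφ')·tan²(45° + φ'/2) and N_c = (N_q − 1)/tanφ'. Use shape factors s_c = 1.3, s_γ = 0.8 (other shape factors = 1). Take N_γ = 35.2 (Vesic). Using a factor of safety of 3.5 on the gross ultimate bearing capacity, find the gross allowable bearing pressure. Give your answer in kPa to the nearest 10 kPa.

q_all ≈ 680 kPa

N_q = e^(π·tan33°)·tan²(61.5°) = 26.09; N_c = (N_q − 1)/tanφ' = 38.64.
q = γ·D_f = 17.1 × 2.57 = 43.947 kPa.
For the ½γBN_γ term take γ' = 17.9 − 9.81 = 8.09 kN/m³ (soil below base is submerged).
c·N_c·s_c = 20 × 38.638 × 1.3 = 1004.6 kPa
q·N_q = 43.947 × 26.092 = 1146.7 kPa
0.5·γ·B·N_γ·s_γ = 0.5 × 8.09 × 1.92 × 35.2 × 0.8 = 218.7 kPa
q_ult = 1004.6 + 1146.7 + 218.7 = 2370 kPa.
q_all = 2370 / 3.5 = 677.13 kPa.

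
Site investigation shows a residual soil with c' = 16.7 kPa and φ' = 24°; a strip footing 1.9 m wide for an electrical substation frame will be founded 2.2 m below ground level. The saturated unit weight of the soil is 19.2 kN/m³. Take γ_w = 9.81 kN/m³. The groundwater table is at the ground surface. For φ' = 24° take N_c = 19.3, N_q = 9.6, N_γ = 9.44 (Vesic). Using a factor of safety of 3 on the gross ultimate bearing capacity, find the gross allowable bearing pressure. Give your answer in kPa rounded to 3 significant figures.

q_all ≈ 202 kPa

γ' = 19.2 − 9.81 = 9.39 kN/m³ (submerged throughout). q = 9.39 × 2.2 = 20.658 kPa; the same γ' applies in the ½γBN_γ term.
c·N_c = 16.7 × 19.3 = 322.31 kPa
q·N_q = 20.658 × 9.6 = 198.32 kPa
0.5·γ·B·N_γ = 0.5 × 9.39 × 1.9 × 9.44 = 84.21 kPa
q_ult = 322.31 + 198.32 + 84.21 = 604.84 kPa.
q_all = 604.84 / 3 = 201.61 kPa.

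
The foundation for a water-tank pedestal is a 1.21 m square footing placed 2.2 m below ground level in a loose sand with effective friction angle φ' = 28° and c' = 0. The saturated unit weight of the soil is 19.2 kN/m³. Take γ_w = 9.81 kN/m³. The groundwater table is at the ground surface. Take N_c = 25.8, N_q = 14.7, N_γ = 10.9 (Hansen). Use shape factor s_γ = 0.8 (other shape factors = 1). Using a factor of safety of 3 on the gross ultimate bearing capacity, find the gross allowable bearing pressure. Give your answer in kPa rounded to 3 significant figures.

γ' = 19.2 − 9.81 = 9.39 kN/m³ (submerged throughout). q = 9.39 × 2.2 = 20.658 kPa; the same γ' applies in the ½γBN_γ term.
q·N_q = 20.658 × 14.7 = 303.67 kPa
0.5·γ·B·N_γ·s_γ = 0.5 × 9.39 × 1.21 × 10.9 × 0.8 = 49.538 kPa
q_ult = 303.67 + 49.538 = 353.21 kPa.
q_all = 353.21 / 3 = 117.74 kPa.

q_all ≈ 118 kPa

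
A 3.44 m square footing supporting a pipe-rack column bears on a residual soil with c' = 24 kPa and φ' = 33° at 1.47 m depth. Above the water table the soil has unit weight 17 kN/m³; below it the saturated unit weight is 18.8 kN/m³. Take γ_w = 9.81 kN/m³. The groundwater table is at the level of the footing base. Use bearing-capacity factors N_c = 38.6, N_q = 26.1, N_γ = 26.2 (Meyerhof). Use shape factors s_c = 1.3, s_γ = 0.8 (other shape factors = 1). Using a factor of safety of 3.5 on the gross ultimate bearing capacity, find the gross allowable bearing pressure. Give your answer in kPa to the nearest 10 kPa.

q_all ≈ 620 kPa

Overburden at base level: q = 17 × 1.47 = 24.99 kPa.
Below the base the soil is submerged, so the ½γBN_γ term uses γ' = 18.8 − 9.81 = 8.99 kN/m³.
Cohesion term c·N_c·s_c = 24 × 38.6 × 1.3 = 1204.3 kPa; surcharge term q·N_q = 24.99 × 26.1 = 652.24 kPa; self-weight term 0.5·γ·B·N_γ·s_γ = 0.5 × 8.99 × 3.44 × 26.2 × 0.8 = 324.1 kPa.
q_ult = 1204.3 + 652.24 + 324.1 = 2180.7 kPa.
q_all = 2180.7 / 3.5 = 623.05 kPa.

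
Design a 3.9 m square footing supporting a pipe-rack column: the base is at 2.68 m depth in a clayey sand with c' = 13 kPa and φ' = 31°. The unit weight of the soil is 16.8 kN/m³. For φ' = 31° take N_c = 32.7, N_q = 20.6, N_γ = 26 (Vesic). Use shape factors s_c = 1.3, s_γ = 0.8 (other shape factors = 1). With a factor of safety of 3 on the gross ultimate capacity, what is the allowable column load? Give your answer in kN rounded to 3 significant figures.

P_all ≈ 11000 kN

Overburden at base level: q = 16.8 × 2.68 = 45.024 kPa.
Cohesion term c·N_c·s_c = 13 × 32.7 × 1.3 = 552.63 kPa; surcharge term q·N_q = 45.024 × 20.6 = 927.49 kPa; self-weight term 0.5·γ·B·N_γ·s_γ = 0.5 × 16.8 × 3.9 × 26 × 0.8 = 681.41 kPa.
q_ult = 552.63 + 927.49 + 681.41 = 2161.5 kPa.
Gross allowable pressure q_all = 2161.5 / 3 = 720.51 kPa.
Footing area = 15.21 m², so allowable column load = 720.51 × 15.21 = 10959 kN.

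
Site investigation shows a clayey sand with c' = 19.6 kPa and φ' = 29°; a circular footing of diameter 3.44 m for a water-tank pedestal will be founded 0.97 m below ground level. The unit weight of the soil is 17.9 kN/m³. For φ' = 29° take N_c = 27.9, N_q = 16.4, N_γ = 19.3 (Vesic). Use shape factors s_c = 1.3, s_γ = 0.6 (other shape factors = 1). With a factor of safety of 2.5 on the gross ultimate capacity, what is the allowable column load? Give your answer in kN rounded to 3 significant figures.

P_all ≈ 5030 kN

Overburden at base level: q = 17.9 × 0.97 = 17.363 kPa.
Cohesion term c·N_c·s_c = 19.6 × 27.9 × 1.3 = 710.89 kPa; surcharge term q·N_q = 17.363 × 16.4 = 284.75 kPa; self-weight term 0.5·γ·B·N_γ·s_γ = 0.5 × 17.9 × 3.44 × 19.3 × 0.6 = 356.53 kPa.
q_ult = 710.89 + 284.75 + 356.53 = 1352.2 kPa.
Gross allowable pressure q_all = 1352.2 / 2.5 = 540.87 kPa.
Footing area = 9.2941 m², so allowable column load = 540.87 × 9.2941 = 5026.9 kN.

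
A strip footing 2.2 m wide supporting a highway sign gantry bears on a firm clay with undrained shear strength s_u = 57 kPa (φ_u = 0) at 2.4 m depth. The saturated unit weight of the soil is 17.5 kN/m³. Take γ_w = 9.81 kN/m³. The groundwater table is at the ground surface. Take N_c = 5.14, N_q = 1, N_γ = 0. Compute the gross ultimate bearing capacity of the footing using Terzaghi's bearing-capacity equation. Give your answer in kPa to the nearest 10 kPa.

γ' = 17.5 − 9.81 = 7.69 kN/m³ (submerged throughout). q = 7.69 × 2.4 = 18.456 kPa.
c·N_c = 57 × 5.14 = 292.98 kPa
q·N_q = 18.456 × 1 = 18.456 kPa
q_ult = 292.98 + 18.456 = 311.44 kPa.

q_ult ≈ 310 kPa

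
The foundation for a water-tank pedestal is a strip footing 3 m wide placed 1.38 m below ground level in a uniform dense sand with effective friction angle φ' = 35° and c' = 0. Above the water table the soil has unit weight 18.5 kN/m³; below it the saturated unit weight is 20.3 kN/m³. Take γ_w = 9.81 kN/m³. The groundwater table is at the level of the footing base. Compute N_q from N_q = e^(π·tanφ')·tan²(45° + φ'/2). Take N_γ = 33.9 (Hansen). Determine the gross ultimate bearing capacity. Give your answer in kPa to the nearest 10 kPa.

q_ult ≈ 1380 kPa

tan35° = 0.7002, so N_q = e^(π×0.7002)·tan²(62.5°) = 9.023 × 3.69 = 33.3.
Effective surcharge at the founding depth q = γ·D_f = 18.5 × 1.38 = 25.53 kPa.
The water table coincides with the base, so in the self-weight term γ → γ' = 10.49 kN/m³.
q_ult = q·N_q + 0.5·γ·B·N_γ
     = 25.53 × 33.296 + 0.5 × 10.49 × 3 × 33.9
     = 850.05 + 533.42 = 1383.5 kPa.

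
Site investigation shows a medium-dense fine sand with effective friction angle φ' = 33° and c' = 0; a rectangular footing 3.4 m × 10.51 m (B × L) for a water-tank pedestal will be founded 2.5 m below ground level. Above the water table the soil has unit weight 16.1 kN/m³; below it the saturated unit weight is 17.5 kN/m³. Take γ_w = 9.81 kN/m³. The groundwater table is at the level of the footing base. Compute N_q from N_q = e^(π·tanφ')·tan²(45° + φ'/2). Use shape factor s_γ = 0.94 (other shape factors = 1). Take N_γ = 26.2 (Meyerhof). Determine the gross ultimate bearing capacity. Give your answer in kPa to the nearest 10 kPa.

q_ult ≈ 1370 kPa

tan33° = 0.6494, so N_q = e^(π×0.6494)·tan²(61.5°) = 7.692 × 3.392 = 26.09.
q = γ·D_f = 16.1 × 2.5 = 40.25 kPa.
For the ½γBN_γ term take γ' = 17.5 − 9.81 = 7.69 kN/m³ (soil below base is submerged).
q·N_q = 40.25 × 26.092 = 1050.2 kPa
0.5·γ·B·N_γ·s_γ = 0.5 × 7.69 × 3.4 × 26.2 × 0.94 = 321.96 kPa
q_ult = 1050.2 + 321.96 = 1372.2 kPa.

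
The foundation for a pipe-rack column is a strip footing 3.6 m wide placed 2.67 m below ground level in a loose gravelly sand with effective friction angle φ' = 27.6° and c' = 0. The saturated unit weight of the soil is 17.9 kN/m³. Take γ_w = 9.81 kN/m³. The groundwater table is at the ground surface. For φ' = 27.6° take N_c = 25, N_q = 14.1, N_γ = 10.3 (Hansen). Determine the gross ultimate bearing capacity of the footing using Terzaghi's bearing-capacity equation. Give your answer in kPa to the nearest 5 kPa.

With the water table at the surface the whole profile is submerged: γ' = 17.9 − 9.81 = 8.09 kN/m³, so q = γ'·D_f = 21.6 kPa; the same γ' applies in the ½γBN_γ term.
q_ult = q·N_q + 0.5·γ·B·N_γ
     = 21.6 × 14.1 + 0.5 × 8.09 × 3.6 × 10.3
     = 304.56 + 149.99 = 454.55 kPa.

q_ult ≈ 455 kPa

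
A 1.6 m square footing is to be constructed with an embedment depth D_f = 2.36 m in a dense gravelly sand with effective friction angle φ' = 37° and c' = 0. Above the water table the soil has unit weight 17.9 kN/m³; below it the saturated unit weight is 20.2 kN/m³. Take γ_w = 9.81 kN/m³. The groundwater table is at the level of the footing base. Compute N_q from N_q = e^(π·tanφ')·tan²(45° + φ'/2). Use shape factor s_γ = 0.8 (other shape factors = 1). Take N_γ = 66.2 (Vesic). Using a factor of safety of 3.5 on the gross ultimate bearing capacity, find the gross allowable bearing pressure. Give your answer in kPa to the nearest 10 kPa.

q_all ≈ 640 kPa

N_q = e^(π·tan37°)·tan²(63.5°) = 42.92.
q = γ·D_f = 17.9 × 2.36 = 42.244 kPa.
For the ½γBN_γ term take γ' = 20.2 − 9.81 = 10.39 kN/m³ (soil below base is submerged).
q·N_q = 42.244 × 42.92 = 1813.1 kPa
0.5·γ·B·N_γ·s_γ = 0.5 × 10.39 × 1.6 × 66.2 × 0.8 = 440.2 kPa
q_ult = 1813.1 + 440.2 = 2253.3 kPa.
q_all = 2253.3 / 3.5 = 643.8 kPa.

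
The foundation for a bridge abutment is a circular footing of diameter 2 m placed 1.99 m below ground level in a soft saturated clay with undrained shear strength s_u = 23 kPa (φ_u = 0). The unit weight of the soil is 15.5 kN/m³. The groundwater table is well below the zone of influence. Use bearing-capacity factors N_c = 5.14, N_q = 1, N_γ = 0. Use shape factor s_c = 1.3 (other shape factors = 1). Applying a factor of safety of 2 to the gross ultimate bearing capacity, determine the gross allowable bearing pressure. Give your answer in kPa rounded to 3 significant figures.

Effective surcharge at the founding depth q = γ·D_f = 15.5 × 1.99 = 30.845 kPa.
q_ult = c·N_c·s_c + q·N_q
     = 23 × 5.14 × 1.3 + 30.845 × 1
     = 153.69 + 30.845 = 184.53 kPa.
q_all = q_ult / FS = 184.53 / 2 = 92.266 kPa.

q_all ≈ 92.3 kPa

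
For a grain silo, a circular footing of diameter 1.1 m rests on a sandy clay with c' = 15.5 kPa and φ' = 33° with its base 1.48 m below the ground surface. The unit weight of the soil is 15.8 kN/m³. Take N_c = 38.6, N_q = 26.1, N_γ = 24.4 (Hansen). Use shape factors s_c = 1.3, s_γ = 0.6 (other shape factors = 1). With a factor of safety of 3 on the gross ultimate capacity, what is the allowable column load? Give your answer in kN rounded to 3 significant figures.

P_all ≈ 480 kN

Effective surcharge at the founding depth q = γ·D_f = 15.8 × 1.48 = 23.384 kPa.
q_ult = c·N_c·s_c + q·N_q + 0.5·γ·B·N_γ·s_γ
     = 15.5 × 38.6 × 1.3 + 23.384 × 26.1 + 0.5 × 15.8 × 1.1 × 24.4 × 0.6
     = 777.79 + 610.32 + 127.22 = 1515.3 kPa.
Gross allowable pressure q_all = 1515.3 / 3 = 505.11 kPa.
Footing area = 0.9503 m², so allowable column load = 505.11 × 0.9503 = 480.01 kN.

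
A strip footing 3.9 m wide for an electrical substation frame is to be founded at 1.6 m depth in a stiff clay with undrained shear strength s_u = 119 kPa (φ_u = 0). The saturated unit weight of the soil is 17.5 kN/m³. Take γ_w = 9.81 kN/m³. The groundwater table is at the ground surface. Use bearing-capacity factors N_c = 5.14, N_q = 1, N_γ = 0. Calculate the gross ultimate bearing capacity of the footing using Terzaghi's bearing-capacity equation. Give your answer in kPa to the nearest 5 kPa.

With the water table at the surface the whole profile is submerged: γ' = 17.5 − 9.81 = 7.69 kN/m³, so q = γ'·D_f = 12.304 kPa.
q_ult = c·N_c + q·N_q
     = 119 × 5.14 + 12.304 × 1
     = 611.66 + 12.304 = 623.96 kPa.

q_ult ≈ 625 kPa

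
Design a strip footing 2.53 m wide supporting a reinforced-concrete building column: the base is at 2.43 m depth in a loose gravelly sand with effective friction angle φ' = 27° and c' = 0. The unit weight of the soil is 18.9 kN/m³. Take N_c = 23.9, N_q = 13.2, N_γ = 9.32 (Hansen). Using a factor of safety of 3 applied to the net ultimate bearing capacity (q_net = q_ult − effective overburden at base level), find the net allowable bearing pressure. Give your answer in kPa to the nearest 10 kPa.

Overburden at base level: q = 18.9 × 2.43 = 45.927 kPa.
Surcharge term q·N_q = 45.927 × 13.2 = 606.24 kPa; self-weight term 0.5·γ·B·N_γ = 0.5 × 18.9 × 2.53 × 9.32 = 222.83 kPa.
q_ult = 606.24 + 222.83 = 829.06 kPa.
Net ultimate: q_net = 829.06 − 45.927 = 783.14 kPa.
q_all(net) = 783.14 / 3 = 261.05 kPa.

q_all(net) ≈ 260 kPa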